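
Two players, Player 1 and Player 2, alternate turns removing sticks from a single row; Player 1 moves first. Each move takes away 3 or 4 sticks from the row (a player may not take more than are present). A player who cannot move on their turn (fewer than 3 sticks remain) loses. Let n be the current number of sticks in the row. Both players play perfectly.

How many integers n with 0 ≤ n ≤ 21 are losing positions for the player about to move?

10

Compute win/loss labels from the base case upward. A position with no move is L. Any other position is W if it can reach an L in one move, else L.
n=0: no move → L
n=1: no move → L
n=2: no move → L
n=3: can move to 0, which is L ⇒ W
n=4: can move to 1, which is L ⇒ W
n=5: can move to 2, which is L ⇒ W
n=6: can move to 2, which is L ⇒ W
n=7: moves to 4(W), 3(W); every one is W ⇒ L
n=8: moves to 5(W), 4(W); every one is W ⇒ L
n=9: moves to 6(W), 5(W); every one is W ⇒ L
n=10: can move to 7, which is L ⇒ W
n=11: can move to 8, which is L ⇒ W
n=12: can move to 9, which is L ⇒ W
n=13: can move to 9, which is L ⇒ W
n=14: moves to 11(W), 10(W); every one is W ⇒ L
n=15: moves to 12(W), 11(W); every one is W ⇒ L
n=16: moves to 13(W), 12(W); every one is W ⇒ L
n=17: can move to 14, which is L ⇒ W
n=18: can move to 15, which is L ⇒ W
n=19: can move to 16, which is L ⇒ W
n=20: can move to 16, which is L ⇒ W
n=21: moves to 18(W), 17(W); every one is W ⇒ L
L entries with 0 ≤ n ≤ 21: n = 0, 1, 2, 7, 8, 9, 14, 15, 16, 21; that makes 10.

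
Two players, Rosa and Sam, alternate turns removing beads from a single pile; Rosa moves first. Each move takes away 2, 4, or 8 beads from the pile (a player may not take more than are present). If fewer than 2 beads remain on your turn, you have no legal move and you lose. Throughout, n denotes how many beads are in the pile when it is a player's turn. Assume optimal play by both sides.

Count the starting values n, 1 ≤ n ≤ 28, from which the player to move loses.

Build the W/L table. Terminal = L. A non-terminal position is W if it has a move to some L; otherwise it is L.
n=0: no move → L
n=1: no move → L
n=2: can move to 0, which is L ⇒ W
n=3: can move to 1, which is L ⇒ W
n=4: can move to 0, which is L ⇒ W
n=5: can move to 1, which is L ⇒ W
n=6: moves to 4(W), 2(W); every one is W ⇒ L
n=7: moves to 5(W), 3(W); every one is W ⇒ L
n=8: can move to 6, which is L ⇒ W
n=9: can move to 7, which is L ⇒ W
n=10: can move to 6, which is L ⇒ W
n=11: can move to 7, which is L ⇒ W
n=12: moves to 10(W), 8(W), 4(W); every one is W ⇒ L
n=13: moves to 11(W), 9(W), 5(W); every one is W ⇒ L
n=14: can move to 12, which is L ⇒ W
n=15: can move to 13, which is L ⇒ W
n=16: can move to 12, which is L ⇒ W
n=17: can move to 13, which is L ⇒ W
n=18: moves to 16(W), 14(W), 10(W); every one is W ⇒ L
n=19: moves to 17(W), 15(W), 11(W); every one is W ⇒ L
n=20: can move to 18, which is L ⇒ W
n=21: can move to 19, which is L ⇒ W
n=22: can move to 18, which is L ⇒ W
n=23: can move to 19, which is L ⇒ W
n=24: moves to 22(W), 20(W), 16(W); every one is W ⇒ L
n=25: moves to 23(W), 21(W), 17(W); every one is W ⇒ L
n=26: can move to 24, which is L ⇒ W
n=27: can move to 25, which is L ⇒ W
n=28: can move to 24, which is L ⇒ W
L entries with 1 ≤ n ≤ 28 (n=0 is outside the asked range and is not counted): n = 1, 6, 7, 12, 13, 18, 19, 24, 25; that makes 9.

9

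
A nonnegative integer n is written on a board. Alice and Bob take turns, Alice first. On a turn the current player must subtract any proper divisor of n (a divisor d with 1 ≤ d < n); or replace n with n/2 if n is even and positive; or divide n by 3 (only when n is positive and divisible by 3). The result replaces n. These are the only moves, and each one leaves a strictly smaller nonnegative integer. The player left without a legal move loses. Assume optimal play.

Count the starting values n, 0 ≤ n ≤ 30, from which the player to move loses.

13

Classify positions by backward induction: terminal positions (no move available) are L. From any other position, the mover wins iff some move reaches an L.
n=0: no move → L
n=1: no move → L
n=2: reaches L-position 1 → W
n=3: reaches L-position 1 → W
n=4: only reaches 2(W), 3(W), all W → L
n=5: reaches L-position 4 → W
n=6: reaches L-position 4 → W
n=7: only reaches 6(W), which is W → L
n=8: reaches L-position 4 → W
n=9: only reaches 3(W), 6(W), 8(W), all W → L
n=10: reaches L-position 9 → W
n=11: only reaches 10(W), which is W → L
n=12: reaches L-position 4 → W
n=13: only reaches 12(W), which is W → L
n=14: reaches L-position 7 → W
n=15: only reaches 5(W), 10(W), 12(W), 14(W), all W → L
n=16: reaches L-position 15 → W
n=17: only reaches 16(W), which is W → L
n=18: reaches L-position 9 → W
n=19: only reaches 18(W), which is W → L
n=20: reaches L-position 15 → W
n=21: reaches L-position 7 → W
n=22: reaches L-position 11 → W
n=23: only reaches 22(W), which is W → L
n=24: reaches L-position 23 → W
n=25: only reaches 20(W), 24(W), all W → L
n=26: reaches L-position 13 → W
n=27: reaches L-position 9 → W
n=28: only reaches 14(W), 21(W), 24(W), 26(W), 27(W), all W → L
n=29: reaches L-position 28 → W
n=30: reaches L-position 15 → W
L entries with 0 ≤ n ≤ 30: n = 0, 1, 4, 7, 9, 11, 13, 15, 17, 19, 23, 25, 28; that makes 13.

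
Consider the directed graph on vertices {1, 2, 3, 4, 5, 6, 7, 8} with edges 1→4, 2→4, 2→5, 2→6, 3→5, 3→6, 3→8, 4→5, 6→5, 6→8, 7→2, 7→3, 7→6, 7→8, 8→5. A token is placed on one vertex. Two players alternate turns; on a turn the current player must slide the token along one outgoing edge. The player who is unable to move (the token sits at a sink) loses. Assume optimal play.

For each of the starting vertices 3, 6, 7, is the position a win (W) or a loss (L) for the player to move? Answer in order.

3: W, 6: W, 7: L

Label each position W (a win for the player to move) or L (a loss). A position with no legal move is L; any other position is W exactly when some move reaches an L, and L when every move reaches a W.
Every edge goes from a vertex to one that appears earlier in the order 5, 8, 6, 3, 4, 2, 7, 1, so processing vertices in that order labels each vertex after all of its successors.
5: no outgoing edge → L
8: reaches L-position 5 → W
6: reaches L-position 5 → W
3: reaches L-position 5 → W
4: reaches L-position 5 → W
2: reaches L-position 5 → W
7: only reaches 2(W), 3(W), 6(W), 8(W), all W → L
1: only reaches 4(W), which is W → L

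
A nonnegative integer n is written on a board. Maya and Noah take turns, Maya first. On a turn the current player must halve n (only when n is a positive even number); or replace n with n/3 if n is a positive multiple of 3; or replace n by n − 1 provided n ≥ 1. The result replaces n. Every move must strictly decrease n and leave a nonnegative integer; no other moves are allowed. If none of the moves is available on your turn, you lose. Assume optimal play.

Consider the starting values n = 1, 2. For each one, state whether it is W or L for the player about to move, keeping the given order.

1: W, 2: L

Compute win/loss labels from the base case upward. A position with no move is L. Any other position is W if it can reach an L in one move, else L.
n=0: no move → L
n=1: can move to 0, which is L ⇒ W
n=2: the only move is to 1(W), a W ⇒ L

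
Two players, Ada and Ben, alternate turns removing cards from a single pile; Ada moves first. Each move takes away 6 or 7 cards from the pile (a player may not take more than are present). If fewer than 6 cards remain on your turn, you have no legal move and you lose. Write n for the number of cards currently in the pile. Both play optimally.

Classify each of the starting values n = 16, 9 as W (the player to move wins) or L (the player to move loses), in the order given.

Label each position W (a win for the player to move) or L (a loss). A position with no legal move is L; any other position is W exactly when some move reaches an L, and L when every move reaches a W.
n=0: no move → L
n=1: no move → L
n=2: no move → L
n=3: no move → L
n=4: no move → L
n=5: no move → L
n=6: reaches L-position 0 → W
n=7: reaches L-position 1 → W
n=8: reaches L-position 2 → W
n=9: reaches L-position 3 → W
n=10: reaches L-position 4 → W
n=11: reaches L-position 5 → W
n=12: reaches L-position 5 → W
n=13: only reaches 7(W), 6(W), all W → L
n=14: only reaches 8(W), 7(W), all W → L
n=15: only reaches 9(W), 8(W), all W → L
n=16: only reaches 10(W), 9(W), all W → L

16: L, 9: W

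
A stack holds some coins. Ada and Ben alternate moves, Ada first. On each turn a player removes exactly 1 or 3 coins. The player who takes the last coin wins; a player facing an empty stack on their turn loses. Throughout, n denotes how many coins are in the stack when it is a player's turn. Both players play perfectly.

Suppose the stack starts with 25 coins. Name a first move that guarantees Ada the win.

Remove 1, leaving 24.

Positions with no move are L. A position that does have a move is losing for the player to move precisely when every available move leads to a winning position for the opponent. Fill in the labels:
n=0: no move → L
n=1: can move to 0, which is L ⇒ W
n=2: the only move is to 1(W), a W ⇒ L
n=3: can move to 2, which is L ⇒ W
n=4: moves to 3(W), 1(W); every one is W ⇒ L
n=5: can move to 4, which is L ⇒ W
n=6: moves to 5(W), 3(W); every one is W ⇒ L
n=7: can move to 6, which is L ⇒ W
n=8: moves to 7(W), 5(W); every one is W ⇒ L
n=9: can move to 8, which is L ⇒ W
n=10: moves to 9(W), 7(W); every one is W ⇒ L
n=11: can move to 10, which is L ⇒ W
n=12: moves to 11(W), 9(W); every one is W ⇒ L
n=13: can move to 12, which is L ⇒ W
n=14: moves to 13(W), 11(W); every one is W ⇒ L
n=15: can move to 14, which is L ⇒ W
n=16: moves to 15(W), 13(W); every one is W ⇒ L
n=17: can move to 16, which is L ⇒ W
n=18: moves to 17(W), 15(W); every one is W ⇒ L
n=19: can move to 18, which is L ⇒ W
n=20: moves to 19(W), 17(W); every one is W ⇒ L
n=21: can move to 20, which is L ⇒ W
n=22: moves to 21(W), 19(W); every one is W ⇒ L
n=23: can move to 22, which is L ⇒ W
n=24: moves to 23(W), 21(W); every one is W ⇒ L
n=25: can move to 24, which is L ⇒ W
From 25, the L positions reachable in one move are: 24, 22. Any move reaching one of these is winning.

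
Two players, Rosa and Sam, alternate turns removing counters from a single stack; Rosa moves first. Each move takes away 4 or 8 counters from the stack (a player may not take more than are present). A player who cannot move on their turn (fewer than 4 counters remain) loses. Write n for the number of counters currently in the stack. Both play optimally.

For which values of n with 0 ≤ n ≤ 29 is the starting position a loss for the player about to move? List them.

0, 1, 2, 3, 12, 13, 14, 15, 24, 25, 26, 27

Compute win/loss labels from the base case upward. A position with no move is L. Any other position is W if it can reach an L in one move, else L.
n=0: no move → L
n=1: no move → L
n=2: no move → L
n=3: no move → L
n=4: W (go to 0, an L position)
n=5: W (go to 1, an L position)
n=6: W (go to 2, an L position)
n=7: W (go to 3, an L position)
n=8: W (go to 0, an L position)
n=9: W (go to 1, an L position)
n=10: W (go to 2, an L position)
n=11: W (go to 3, an L position)
n=12: L (options 8(W), 4(W) are all W)
n=13: L (options 9(W), 5(W) are all W)
n=14: L (options 10(W), 6(W) are all W)
n=15: L (options 11(W), 7(W) are all W)
n=16: W (go to 12, an L position)
n=17: W (go to 13, an L position)
n=18: W (go to 14, an L position)
n=19: W (go to 15, an L position)
n=20: W (go to 12, an L position)
n=21: W (go to 13, an L position)
n=22: W (go to 14, an L position)
n=23: W (go to 15, an L position)
n=24: L (options 20(W), 16(W) are all W)
n=25: L (options 21(W), 17(W) are all W)
n=26: L (options 22(W), 18(W) are all W)
n=27: L (options 23(W), 19(W) are all W)
n=28: W (go to 24, an L position)
n=29: W (go to 25, an L position)
Reading off the rows marked L gives the requested list; there are 12 such values of n.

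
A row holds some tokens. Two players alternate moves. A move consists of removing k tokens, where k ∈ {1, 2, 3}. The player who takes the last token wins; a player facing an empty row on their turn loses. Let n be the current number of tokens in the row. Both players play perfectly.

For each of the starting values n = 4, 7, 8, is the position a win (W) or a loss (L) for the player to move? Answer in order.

4: L, 7: W, 8: L

Compute win/loss labels from the base case upward. A position with no move is L. Any other position is W if it can reach an L in one move, else L.
n=0: no move → L
n=1: W (go to 0, an L position)
n=2: W (go to 0, an L position)
n=3: W (go to 0, an L position)
n=4: L (options 3(W), 2(W), 1(W) are all W)
n=5: W (go to 4, an L position)
n=6: W (go to 4, an L position)
n=7: W (go to 4, an L position)
n=8: L (options 7(W), 6(W), 5(W) are all W)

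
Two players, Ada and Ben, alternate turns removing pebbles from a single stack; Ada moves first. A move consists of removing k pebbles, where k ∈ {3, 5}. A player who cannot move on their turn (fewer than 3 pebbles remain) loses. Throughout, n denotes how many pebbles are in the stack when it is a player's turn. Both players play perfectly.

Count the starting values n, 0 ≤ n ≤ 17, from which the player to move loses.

Label each position W (a win for the player to move) or L (a loss). A position with no legal move is L; any other position is W exactly when some move reaches an L, and L when every move reaches a W.
n=0: no move → L
n=1: no move → L
n=2: no move → L
n=3: can move to 0, which is L ⇒ W
n=4: can move to 1, which is L ⇒ W
n=5: can move to 2, which is L ⇒ W
n=6: can move to 1, which is L ⇒ W
n=7: can move to 2, which is L ⇒ W
n=8: moves to 5(W), 3(W); every one is W ⇒ L
n=9: moves to 6(W), 4(W); every one is W ⇒ L
n=10: moves to 7(W), 5(W); every one is W ⇒ L
n=11: can move to 8, which is L ⇒ W
n=12: can move to 9, which is L ⇒ W
n=13: can move to 10, which is L ⇒ W
n=14: can move to 9, which is L ⇒ W
n=15: can move to 10, which is L ⇒ W
n=16: moves to 13(W), 11(W); every one is W ⇒ L
n=17: moves to 14(W), 12(W); every one is W ⇒ L
L entries with 0 ≤ n ≤ 17: n = 0, 1, 2, 8, 9, 10, 16, 17; that makes 8.

8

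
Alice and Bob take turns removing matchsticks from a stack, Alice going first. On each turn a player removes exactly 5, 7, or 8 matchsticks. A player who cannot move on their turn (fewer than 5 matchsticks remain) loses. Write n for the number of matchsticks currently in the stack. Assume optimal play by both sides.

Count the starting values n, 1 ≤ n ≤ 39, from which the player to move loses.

15

Work bottom-up. With no move the player to move loses. Otherwise the position is W if at least one move leads to an L position for the opponent, and L if every move leads to a W.
n=0: no move → L
n=1: no move → L
n=2: no move → L
n=3: no move → L
n=4: no move → L
n=5: can move to 0, which is L ⇒ W
n=6: can move to 1, which is L ⇒ W
n=7: can move to 2, which is L ⇒ W
n=8: can move to 3, which is L ⇒ W
n=9: can move to 4, which is L ⇒ W
n=10: can move to 3, which is L ⇒ W
n=11: can move to 4, which is L ⇒ W
n=12: can move to 4, which is L ⇒ W
n=13: moves to 8(W), 6(W), 5(W); every one is W ⇒ L
n=14: moves to 9(W), 7(W), 6(W); every one is W ⇒ L
n=15: moves to 10(W), 8(W), 7(W); every one is W ⇒ L
n=16: moves to 11(W), 9(W), 8(W); every one is W ⇒ L
n=17: moves to 12(W), 10(W), 9(W); every one is W ⇒ L
n=18: can move to 13, which is L ⇒ W
n=19: can move to 14, which is L ⇒ W
n=20: can move to 15, which is L ⇒ W
n=21: can move to 16, which is L ⇒ W
n=22: can move to 17, which is L ⇒ W
n=23: can move to 16, which is L ⇒ W
n=24: can move to 17, which is L ⇒ W
n=25: can move to 17, which is L ⇒ W
n=26: moves to 21(W), 19(W), 18(W); every one is W ⇒ L
n=27: moves to 22(W), 20(W), 19(W); every one is W ⇒ L
n=28: moves to 23(W), 21(W), 20(W); every one is W ⇒ L
n=29: moves to 24(W), 22(W), 21(W); every one is W ⇒ L
n=30: moves to 25(W), 23(W), 22(W); every one is W ⇒ L
n=31: can move to 26, which is L ⇒ W
n=32: can move to 27, which is L ⇒ W
n=33: can move to 28, which is L ⇒ W
n=34: can move to 29, which is L ⇒ W
n=35: can move to 30, which is L ⇒ W
n=36: can move to 29, which is L ⇒ W
n=37: can move to 30, which is L ⇒ W
n=38: can move to 30, which is L ⇒ W
n=39: moves to 34(W), 32(W), 31(W); every one is W ⇒ L
L entries with 1 ≤ n ≤ 39 (n=0 is outside the asked range and is not counted): n = 1, 2, 3, 4, 13, 14, 15, 16, 17, 26, 27, 28, 29, 30, 39; that makes 15.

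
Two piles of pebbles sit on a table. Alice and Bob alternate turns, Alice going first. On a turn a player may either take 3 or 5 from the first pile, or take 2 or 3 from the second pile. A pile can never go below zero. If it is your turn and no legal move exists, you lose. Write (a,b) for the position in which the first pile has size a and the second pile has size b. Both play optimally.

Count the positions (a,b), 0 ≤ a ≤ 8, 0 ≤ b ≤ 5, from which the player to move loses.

Positions with no move are L. A position that does have a move is losing for the player to move precisely when every available move leads to a winning position for the opponent. Fill in the labels:
Every move lowers a or b (never raises either), so fill the grid row by row in increasing a, and left to right within a row: each cell's successors are then already labelled.
      b=0  b=1  b=2  b=3  b=4  b=5
a=0:    L    L    W    W    W    L
a=1:    L    L    W    W    W    L
a=2:    L    L    W    W    W    L
a=3:    W    W    L    L    W    W
a=4:    W    W    L    L    W    W
a=5:    W    W    L    L    W    W
a=6:    W    W    W    W    L    W
a=7:    W    W    W    W    L    W
a=8:    L    L    W    W    W    L
Cells with no legal move (terminal, hence L): (0,0), (0,1), (1,0), (1,1), (2,0), (2,1).
The remaining L cells, each justified by listing all of its moves:
(0,5): →(0,3)(W), (0,2)(W) — all W, so L
(1,5): →(1,3)(W), (1,2)(W) — all W, so L
(2,5): →(2,3)(W), (2,2)(W) — all W, so L
(3,2): →(0,2)(W), (3,0)(W) — all W, so L
(3,3): →(0,3)(W), (3,1)(W), (3,0)(W) — all W, so L
(4,2): →(1,2)(W), (4,0)(W) — all W, so L
(4,3): →(1,3)(W), (4,1)(W), (4,0)(W) — all W, so L
(5,2): →(2,2)(W), (0,2)(W), (5,0)(W) — all W, so L
(5,3): →(2,3)(W), (0,3)(W), (5,1)(W), (5,0)(W) — all W, so L
(6,4): →(3,4)(W), (1,4)(W), (6,2)(W), (6,1)(W) — all W, so L
(7,4): →(4,4)(W), (2,4)(W), (7,2)(W), (7,1)(W) — all W, so L
(8,0): →(5,0)(W), (3,0)(W) — all W, so L
(8,1): →(5,1)(W), (3,1)(W) — all W, so L
(8,5): →(5,5)(W), (3,5)(W), (8,3)(W), (8,2)(W) — all W, so L
Every other cell has at least one move into one of the L cells above, so it is W.
L cells per row: a=0: 3, a=1: 3, a=2: 3, a=3: 2, a=4: 2, a=5: 2, a=6: 1, a=7: 1, a=8: 3; total 20.

20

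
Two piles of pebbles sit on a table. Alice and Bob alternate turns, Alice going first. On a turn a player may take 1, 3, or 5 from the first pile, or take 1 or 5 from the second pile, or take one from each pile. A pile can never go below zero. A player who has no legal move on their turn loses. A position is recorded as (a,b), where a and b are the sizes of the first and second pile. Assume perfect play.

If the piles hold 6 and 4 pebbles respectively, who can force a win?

Bob wins.

Label each position W (a win for the player to move) or L (a loss). A position with no legal move is L; any other position is W exactly when some move reaches an L, and L when every move reaches a W.
No move ever increases a pile, so every position that can arise here has a ≤ 6 and b ≤ 4; it is enough to label the cells with 0 ≤ a ≤ 6 and 0 ≤ b ≤ 4.
Every move lowers a or b (never raises either), so fill the grid row by row in increasing a, and left to right within a row: each cell's successors are then already labelled.
      b=0  b=1  b=2  b=3  b=4
a=0:    L    W    L    W    L
a=1:    W    W    W    W    W
a=2:    L    W    L    W    L
a=3:    W    W    W    W    W
a=4:    L    W    L    W    L
a=5:    W    W    W    W    W
a=6:    L    W    L    W    L
Cells with no legal move (terminal, hence L): (0,0).
The remaining L cells, each justified by listing all of its moves:
(0,2): →(0,1)(W) only, which is W, so L
(0,4): →(0,3)(W) only, which is W, so L
(2,0): →(1,0)(W) only, which is W, so L
(2,2): →(1,2)(W), (2,1)(W), (1,1)(W) — all W, so L
(2,4): →(1,4)(W), (2,3)(W), (1,3)(W) — all W, so L
(4,0): →(3,0)(W), (1,0)(W) — all W, so L
(4,2): →(3,2)(W), (1,2)(W), (4,1)(W), (3,1)(W) — all W, so L
(4,4): →(3,4)(W), (1,4)(W), (4,3)(W), (3,3)(W) — all W, so L
(6,0): →(5,0)(W), (3,0)(W), (1,0)(W) — all W, so L
(6,2): →(5,2)(W), (3,2)(W), (1,2)(W), (6,1)(W), (5,1)(W) — all W, so L
(6,4): →(5,4)(W), (3,4)(W), (1,4)(W), (6,3)(W), (5,3)(W) — all W, so L
Every other cell has at least one move into one of the L cells above, so it is W.
The starting position (6,4) is L: whatever Alice does, the opponent receives a W position.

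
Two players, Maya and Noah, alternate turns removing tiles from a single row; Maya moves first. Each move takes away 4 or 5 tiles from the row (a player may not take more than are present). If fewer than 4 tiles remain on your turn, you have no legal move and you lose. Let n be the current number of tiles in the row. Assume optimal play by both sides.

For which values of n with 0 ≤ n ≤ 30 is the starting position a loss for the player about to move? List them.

0, 1, 2, 3, 9, 10, 11, 12, 18, 19, 20, 21, 27, 28, 29, 30

Build the W/L table. Terminal = L. A non-terminal position is W if it has a move to some L; otherwise it is L.
n=0: no move → L
n=1: no move → L
n=2: no move → L
n=3: no move → L
n=4: can move to 0, which is L ⇒ W
n=5: can move to 1, which is L ⇒ W
n=6: can move to 2, which is L ⇒ W
n=7: can move to 3, which is L ⇒ W
n=8: can move to 3, which is L ⇒ W
n=9: moves to 5(W), 4(W); every one is W ⇒ L
n=10: moves to 6(W), 5(W); every one is W ⇒ L
n=11: moves to 7(W), 6(W); every one is W ⇒ L
n=12: moves to 8(W), 7(W); every one is W ⇒ L
n=13: can move to 9, which is L ⇒ W
n=14: can move to 10, which is L ⇒ W
n=15: can move to 11, which is L ⇒ W
n=16: can move to 12, which is L ⇒ W
n=17: can move to 12, which is L ⇒ W
n=18: moves to 14(W), 13(W); every one is W ⇒ L
n=19: moves to 15(W), 14(W); every one is W ⇒ L
n=20: moves to 16(W), 15(W); every one is W ⇒ L
n=21: moves to 17(W), 16(W); every one is W ⇒ L
n=22: can move to 18, which is L ⇒ W
n=23: can move to 19, which is L ⇒ W
n=24: can move to 20, which is L ⇒ W
n=25: can move to 21, which is L ⇒ W
n=26: can move to 21, which is L ⇒ W
n=27: moves to 23(W), 22(W); every one is W ⇒ L
n=28: moves to 24(W), 23(W); every one is W ⇒ L
n=29: moves to 25(W), 24(W); every one is W ⇒ L
n=30: moves to 26(W), 25(W); every one is W ⇒ L
The losing starting values of n are exactly the entries labelled L in this table (16 of them).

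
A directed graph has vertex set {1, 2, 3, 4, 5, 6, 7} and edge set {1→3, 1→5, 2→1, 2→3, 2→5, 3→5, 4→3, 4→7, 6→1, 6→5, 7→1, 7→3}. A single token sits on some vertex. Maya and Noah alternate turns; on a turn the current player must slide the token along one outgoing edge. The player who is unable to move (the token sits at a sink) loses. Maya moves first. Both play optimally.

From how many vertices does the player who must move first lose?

2

Use the standard recursion: the mover loses at a terminal position; elsewhere, the mover wins exactly when some move hands the opponent an L position.
Every edge goes from a vertex to one that appears earlier in the order 5, 3, 1, 2, 7, 6, 4, so processing vertices in that order labels each vertex after all of its successors.
5: no outgoing edge → L
3: →5(L), so W
1: →5(L), so W
2: →5(L), so W
7: →1(W), 3(W) — all W, so L
6: →5(L), so W
4: →7(L), so W
The L vertices are 5, 7; that is 2 in all.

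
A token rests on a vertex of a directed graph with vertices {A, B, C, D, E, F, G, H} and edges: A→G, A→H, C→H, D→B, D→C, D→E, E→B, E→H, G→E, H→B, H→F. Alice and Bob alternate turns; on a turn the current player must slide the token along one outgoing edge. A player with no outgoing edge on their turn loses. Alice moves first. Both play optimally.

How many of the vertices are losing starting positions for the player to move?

Classify positions by backward induction: terminal positions (no move available) are L. From any other position, the mover wins iff some move reaches an L.
Every edge goes from a vertex to one that appears earlier in the order B, F, H, E, G, A, C, D, so processing vertices in that order labels each vertex after all of its successors.
B: no outgoing edge → L
F: no outgoing edge → L
H: reaches L-position F → W
E: reaches L-position B → W
G: only reaches E(W), which is W → L
A: reaches L-position G → W
C: only reaches H(W), which is W → L
D: reaches L-position C → W
The L vertices are B, C, F, G; that is 4 in all.

4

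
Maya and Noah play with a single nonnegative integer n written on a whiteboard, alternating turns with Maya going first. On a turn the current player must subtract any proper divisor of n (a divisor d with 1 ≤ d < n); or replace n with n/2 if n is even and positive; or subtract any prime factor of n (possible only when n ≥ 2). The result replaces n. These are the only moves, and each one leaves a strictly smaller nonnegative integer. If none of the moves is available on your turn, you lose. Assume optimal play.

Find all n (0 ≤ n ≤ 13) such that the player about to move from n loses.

Use the standard recursion: the mover loses at a terminal position; elsewhere, the mover wins exactly when some move hands the opponent an L position.
n=0: no move → L
n=1: no move → L
n=2: W (go to 0, an L position)
n=3: W (go to 0, an L position)
n=4: L (options 2(W), 3(W) are all W)
n=5: W (go to 0, an L position)
n=6: W (go to 4, an L position)
n=7: W (go to 0, an L position)
n=8: W (go to 4, an L position)
n=9: L (options 6(W), 8(W) are all W)
n=10: W (go to 9, an L position)
n=11: W (go to 0, an L position)
n=12: W (go to 9, an L position)
n=13: W (go to 0, an L position)
The losing starting values of n are exactly the entries labelled L in this table (4 of them).

0, 1, 4, 9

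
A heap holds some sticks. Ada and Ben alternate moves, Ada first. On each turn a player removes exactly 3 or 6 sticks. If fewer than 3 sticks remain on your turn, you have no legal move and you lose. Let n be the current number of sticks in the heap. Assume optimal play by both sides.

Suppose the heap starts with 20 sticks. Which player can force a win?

Use the standard recursion: the mover loses at a terminal position; elsewhere, the mover wins exactly when some move hands the opponent an L position.
n=0: no move → L
n=1: no move → L
n=2: no move → L
n=3: reaches L-position 0 → W
n=4: reaches L-position 1 → W
n=5: reaches L-position 2 → W
n=6: reaches L-position 0 → W
n=7: reaches L-position 1 → W
n=8: reaches L-position 2 → W
n=9: only reaches 6(W), 3(W), all W → L
n=10: only reaches 7(W), 4(W), all W → L
n=11: only reaches 8(W), 5(W), all W → L
n=12: reaches L-position 9 → W
n=13: reaches L-position 10 → W
n=14: reaches L-position 11 → W
n=15: reaches L-position 9 → W
n=16: reaches L-position 10 → W
n=17: reaches L-position 11 → W
n=18: only reaches 15(W), 12(W), all W → L
n=19: only reaches 16(W), 13(W), all W → L
n=20: only reaches 17(W), 14(W), all W → L
Every move from 20 reaches a W position, so the mover loses.

Ben wins.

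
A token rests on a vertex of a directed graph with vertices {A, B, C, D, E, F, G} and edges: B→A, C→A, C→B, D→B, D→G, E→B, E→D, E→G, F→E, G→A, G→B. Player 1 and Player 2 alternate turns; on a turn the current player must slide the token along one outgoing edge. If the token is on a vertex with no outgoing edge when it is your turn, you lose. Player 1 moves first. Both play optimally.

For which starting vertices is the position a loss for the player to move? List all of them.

Positions with no move are L. A position that does have a move is losing for the player to move precisely when every available move leads to a winning position for the opponent. Fill in the labels:
Every edge goes from a vertex to one that appears earlier in the order A, B, G, C, D, E, F, so processing vertices in that order labels each vertex after all of its successors.
A: no outgoing edge → L
B: W (go to A, an L position)
G: W (go to A, an L position)
C: W (go to A, an L position)
D: L (options G(W), B(W) are all W)
E: W (go to D, an L position)
F: L (sole option E(W) is W)
The losing starting vertices are exactly the entries labelled L in this table (3 of them).

A, D, F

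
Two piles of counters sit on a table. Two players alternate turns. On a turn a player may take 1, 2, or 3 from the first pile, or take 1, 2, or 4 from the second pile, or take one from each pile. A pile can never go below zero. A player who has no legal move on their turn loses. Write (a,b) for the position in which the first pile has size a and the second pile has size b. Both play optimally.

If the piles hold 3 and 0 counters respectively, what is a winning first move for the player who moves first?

Move to (0,0).

Build the W/L table. Terminal = L. A non-terminal position is W if it has a move to some L; otherwise it is L.
No move ever increases a pile, so every position that can arise here has a ≤ 3 and b ≤ 0; it is enough to label the cells with 0 ≤ a ≤ 3 and 0 ≤ b ≤ 0.
Every move lowers a or b (never raises either), so fill the grid row by row in increasing a, and left to right within a row: each cell's successors are then already labelled.
      b=0
a=0:    L
a=1:    W
a=2:    W
a=3:    W
Cells with no legal move (terminal, hence L): (0,0).
Every other cell has at least one move into one of the L cells above, so it is W.
From (3,0), the L positions reachable in one move are: (0,0).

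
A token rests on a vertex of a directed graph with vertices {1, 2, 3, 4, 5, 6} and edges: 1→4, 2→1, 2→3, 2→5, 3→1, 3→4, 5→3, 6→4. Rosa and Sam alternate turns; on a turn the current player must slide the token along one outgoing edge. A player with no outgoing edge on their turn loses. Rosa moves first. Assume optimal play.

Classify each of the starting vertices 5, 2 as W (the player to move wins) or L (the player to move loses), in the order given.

Work bottom-up. With no move the player to move loses. Otherwise the position is W if at least one move leads to an L position for the opponent, and L if every move leads to a W.
Every edge goes from a vertex to one that appears earlier in the order 4, 1, 3, 6, 5, 2, so processing vertices in that order labels each vertex after all of its successors.
4: no outgoing edge → L
1: can move to 4, which is L ⇒ W
3: can move to 4, which is L ⇒ W
6: can move to 4, which is L ⇒ W
5: the only move is to 3(W), a W ⇒ L
2: can move to 5, which is L ⇒ W

5: L, 2: W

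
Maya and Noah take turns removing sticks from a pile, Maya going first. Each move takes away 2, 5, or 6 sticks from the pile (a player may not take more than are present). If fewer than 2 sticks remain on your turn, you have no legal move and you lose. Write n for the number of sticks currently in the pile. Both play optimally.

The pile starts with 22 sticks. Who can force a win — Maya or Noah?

Noah wins.

Work bottom-up. With no move the player to move loses. Otherwise the position is W if at least one move leads to an L position for the opponent, and L if every move leads to a W.
n=0: no move → L
n=1: no move → L
n=2: W (go to 0, an L position)
n=3: W (go to 1, an L position)
n=4: L (sole option 2(W) is W)
n=5: W (go to 0, an L position)
n=6: W (go to 4, an L position)
n=7: W (go to 1, an L position)
n=8: L (options 6(W), 3(W), 2(W) are all W)
n=9: W (go to 4, an L position)
n=10: W (go to 8, an L position)
n=11: L (options 9(W), 6(W), 5(W) are all W)
n=12: L (options 10(W), 7(W), 6(W) are all W)
n=13: W (go to 11, an L position)
n=14: W (go to 12, an L position)
n=15: L (options 13(W), 10(W), 9(W) are all W)
n=16: W (go to 11, an L position)
n=17: W (go to 15, an L position)
n=18: W (go to 12, an L position)
n=19: L (options 17(W), 14(W), 13(W) are all W)
n=20: W (go to 15, an L position)
n=21: W (go to 19, an L position)
n=22: L (options 20(W), 17(W), 16(W) are all W)
The starting position 22 is L: whatever Maya does, the opponent receives a W position.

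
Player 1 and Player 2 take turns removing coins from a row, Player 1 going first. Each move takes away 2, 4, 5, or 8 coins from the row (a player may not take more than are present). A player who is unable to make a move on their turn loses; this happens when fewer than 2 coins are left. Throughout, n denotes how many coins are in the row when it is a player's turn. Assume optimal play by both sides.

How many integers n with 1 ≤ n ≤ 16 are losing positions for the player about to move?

5

Work bottom-up. With no move the player to move loses. Otherwise the position is W if at least one move leads to an L position for the opponent, and L if every move leads to a W.
n=0: no move → L
n=1: no move → L
n=2: W (go to 0, an L position)
n=3: W (go to 1, an L position)
n=4: W (go to 0, an L position)
n=5: W (go to 1, an L position)
n=6: W (go to 1, an L position)
n=7: L (options 5(W), 3(W), 2(W) are all W)
n=8: W (go to 0, an L position)
n=9: W (go to 7, an L position)
n=10: L (options 8(W), 6(W), 5(W), 2(W) are all W)
n=11: W (go to 7, an L position)
n=12: W (go to 10, an L position)
n=13: L (options 11(W), 9(W), 8(W), 5(W) are all W)
n=14: W (go to 10, an L position)
n=15: W (go to 13, an L position)
n=16: L (options 14(W), 12(W), 11(W), 8(W) are all W)
L entries with 1 ≤ n ≤ 16 (n=0 is outside the asked range and is not counted): n = 1, 7, 10, 13, 16; that makes 5.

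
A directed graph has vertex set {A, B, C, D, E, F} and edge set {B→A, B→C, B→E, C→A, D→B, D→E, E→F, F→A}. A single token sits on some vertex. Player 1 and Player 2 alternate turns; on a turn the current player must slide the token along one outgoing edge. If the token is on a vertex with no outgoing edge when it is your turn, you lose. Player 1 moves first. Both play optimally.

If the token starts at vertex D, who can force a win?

Work bottom-up. With no move the player to move loses. Otherwise the position is W if at least one move leads to an L position for the opponent, and L if every move leads to a W.
Every edge goes from a vertex to one that appears earlier in the order A, F, C, E, B, D, so processing vertices in that order labels each vertex after all of its successors.
A: no outgoing edge → L
F: can move to A, which is L ⇒ W
C: can move to A, which is L ⇒ W
E: the only move is to F(W), a W ⇒ L
B: can move to E, which is L ⇒ W
D: can move to E, which is L ⇒ W
The starting position D is W: Player 1 should move to E, handing over an L position.

Player 1 wins.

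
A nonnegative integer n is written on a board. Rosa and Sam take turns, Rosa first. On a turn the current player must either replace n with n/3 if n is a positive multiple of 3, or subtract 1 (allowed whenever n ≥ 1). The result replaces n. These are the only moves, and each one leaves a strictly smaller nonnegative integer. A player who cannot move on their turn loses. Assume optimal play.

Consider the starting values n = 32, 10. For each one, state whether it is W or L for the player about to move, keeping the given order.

Build the W/L table. Terminal = L. A non-terminal position is W if it has a move to some L; otherwise it is L.
n=0: no move → L
n=1: W (go to 0, an L position)
n=2: L (sole option 1(W) is W)
n=3: W (go to 2, an L position)
n=4: L (sole option 3(W) is W)
n=5: W (go to 4, an L position)
n=6: W (go to 2, an L position)
n=7: L (sole option 6(W) is W)
n=8: W (go to 7, an L position)
n=9: L (options 3(W), 8(W) are all W)
n=10: W (go to 9, an L position)
n=11: L (sole option 10(W) is W)
n=12: W (go to 4, an L position)
n=13: L (sole option 12(W) is W)
n=14: W (go to 13, an L position)
n=15: L (options 5(W), 14(W) are all W)
n=16: W (go to 15, an L position)
n=17: L (sole option 16(W) is W)
n=18: W (go to 17, an L position)
n=19: L (sole option 18(W) is W)
n=20: W (go to 19, an L position)
n=21: W (go to 7, an L position)
n=22: L (sole option 21(W) is W)
n=23: W (go to 22, an L position)
n=24: L (options 8(W), 23(W) are all W)
n=25: W (go to 24, an L position)
n=26: L (sole option 25(W) is W)
n=27: W (go to 9, an L position)
n=28: L (sole option 27(W) is W)
n=29: W (go to 28, an L position)
n=30: L (options 10(W), 29(W) are all W)
n=31: W (go to 30, an L position)
n=32: L (sole option 31(W) is W)

32: L, 10: W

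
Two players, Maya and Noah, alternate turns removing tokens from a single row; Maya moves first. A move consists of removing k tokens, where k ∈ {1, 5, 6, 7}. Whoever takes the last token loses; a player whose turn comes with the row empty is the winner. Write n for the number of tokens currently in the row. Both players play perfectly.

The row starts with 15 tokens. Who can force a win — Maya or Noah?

Positions with no move are W. A position that does have a move is losing for the player to move precisely when every available move leads to a winning position for the opponent. Fill in the labels:
n=0: no move; the opponent has just taken the last token and therefore loses → W
n=1: →0(W) only, which is W, so L
n=2: →1(L), so W
n=3: →2(W) only, which is W, so L
n=4: →3(L), so W
n=5: →4(W), 0(W) — all W, so L
n=6: →5(L), so W
n=7: →1(L), so W
n=8: →3(L), so W
n=9: →3(L), so W
n=10: →5(L), so W
n=11: →5(L), so W
n=12: →5(L), so W
n=13: →12(W), 8(W), 7(W), 6(W) — all W, so L
n=14: →13(L), so W
n=15: →14(W), 10(W), 9(W), 8(W) — all W, so L
Every move from 15 reaches a W position, so the mover loses.

Noah wins.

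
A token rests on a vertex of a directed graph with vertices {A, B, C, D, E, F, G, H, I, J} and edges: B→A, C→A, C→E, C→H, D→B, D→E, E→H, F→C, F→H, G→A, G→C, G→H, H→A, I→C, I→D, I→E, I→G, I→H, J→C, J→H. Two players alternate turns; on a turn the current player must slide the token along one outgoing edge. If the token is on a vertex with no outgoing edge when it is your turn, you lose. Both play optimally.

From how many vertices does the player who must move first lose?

4

Positions with no move are L. A position that does have a move is losing for the player to move precisely when every available move leads to a winning position for the opponent. Fill in the labels:
Every edge goes from a vertex to one that appears earlier in the order A, H, E, C, G, F, B, D, J, I, so processing vertices in that order labels each vertex after all of its successors.
A: no outgoing edge → L
H: →A(L), so W
E: →H(W) only, which is W, so L
C: →E(L), so W
G: →A(L), so W
F: →C(W), H(W) — all W, so L
B: →A(L), so W
D: →E(L), so W
J: →C(W), H(W) — all W, so L
I: →E(L), so W
The L vertices are A, E, F, J; that is 4 in all.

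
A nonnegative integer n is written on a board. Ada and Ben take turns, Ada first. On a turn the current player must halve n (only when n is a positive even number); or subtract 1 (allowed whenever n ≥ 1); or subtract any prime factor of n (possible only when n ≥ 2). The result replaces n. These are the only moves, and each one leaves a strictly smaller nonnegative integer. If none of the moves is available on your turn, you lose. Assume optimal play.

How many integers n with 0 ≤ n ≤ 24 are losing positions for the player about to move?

Compute win/loss labels from the base case upward. A position with no move is L. Any other position is W if it can reach an L in one move, else L.
n=0: no move → L
n=1: →0(L), so W
n=2: →0(L), so W
n=3: →0(L), so W
n=4: →2(W), 3(W) — all W, so L
n=5: →0(L), so W
n=6: →4(L), so W
n=7: →0(L), so W
n=8: →4(L), so W
n=9: →6(W), 8(W) — all W, so L
n=10: →9(L), so W
n=11: →0(L), so W
n=12: →9(L), so W
n=13: →0(L), so W
n=14: →7(W), 12(W), 13(W) — all W, so L
n=15: →14(L), so W
n=16: →14(L), so W
n=17: →0(L), so W
n=18: →9(L), so W
n=19: →0(L), so W
n=20: →10(W), 15(W), 18(W), 19(W) — all W, so L
n=21: →14(L), so W
n=22: →20(L), so W
n=23: →0(L), so W
n=24: →12(W), 21(W), 22(W), 23(W) — all W, so L
L entries with 0 ≤ n ≤ 24: n = 0, 4, 9, 14, 20, 24; that makes 6.

6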